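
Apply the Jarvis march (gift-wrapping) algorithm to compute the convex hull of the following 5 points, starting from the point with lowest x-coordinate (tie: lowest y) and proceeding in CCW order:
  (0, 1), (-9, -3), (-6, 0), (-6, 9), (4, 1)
Hull (CCW) = [(-9, -3), (4, 1), (-6, 9)]

Jarvis march: at each step, from the current hull vertex p, select the next vertex q as the point such that every other point lies strictly to the left of (or on) the directed line p → q. (Equivalently: for every other point r, the cross product (q − p) × (r − p) ≥ 0.)
Starting point (lowest x, tie lowest y): (-9, -3). Wrap until returning to start. Resulting hull: (-9, -3), (4, 1), (-6, 9).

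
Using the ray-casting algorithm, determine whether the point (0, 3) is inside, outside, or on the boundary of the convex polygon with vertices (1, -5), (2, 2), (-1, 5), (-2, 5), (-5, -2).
The point (0, 3) lies strictly inside the polygon

Cast a horizontal ray to the right from the query point and count how many polygon edges it crosses (each edge strictly once or zero times, handled with the usual half-open convention). 
Parity of crossings → odd ⇒ inside.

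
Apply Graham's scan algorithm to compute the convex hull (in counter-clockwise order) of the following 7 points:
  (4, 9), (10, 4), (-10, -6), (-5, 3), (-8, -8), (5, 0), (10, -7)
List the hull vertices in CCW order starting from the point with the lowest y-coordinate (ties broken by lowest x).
Hull (CCW) = [(-8, -8), (10, -7), (10, 4), (4, 9), (-5, 3), (-10, -6)]

Graham scan procedure:
  1. Find the pivot p₀ = point with lowest y (tie → lowest x): (-8, -8).
  2. Sort the remaining points by polar angle around p₀.
  3. Walk through sorted points, maintaining a stack; pop the top while the last three entries make a non-left turn (cross product ≤ 0).
  4. Final stack is the convex hull in CCW order: (-8, -8), (10, -7), (10, 4), (4, 9), (-5, 3), (-10, -6).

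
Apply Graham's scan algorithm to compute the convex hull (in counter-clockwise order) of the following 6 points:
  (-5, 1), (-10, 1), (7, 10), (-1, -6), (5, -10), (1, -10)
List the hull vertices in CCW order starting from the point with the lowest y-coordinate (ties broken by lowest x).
Hull (CCW) = [(1, -10), (5, -10), (7, 10), (-10, 1)]

Graham scan procedure:
  1. Find the pivot p₀ = point with lowest y (tie → lowest x): (1, -10).
  2. Sort the remaining points by polar angle around p₀.
  3. Walk through sorted points, maintaining a stack; pop the top while the last three entries make a non-left turn (cross product ≤ 0).
  4. Final stack is the convex hull in CCW order: (1, -10), (5, -10), (7, 10), (-10, 1).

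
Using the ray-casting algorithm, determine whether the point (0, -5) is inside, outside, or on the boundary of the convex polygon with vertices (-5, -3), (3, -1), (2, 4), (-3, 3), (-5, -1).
The point (0, -5) lies strictly outside the polygon

Cast a horizontal ray to the right from the query point and count how many polygon edges it crosses (each edge strictly once or zero times, handled with the usual half-open convention). 
Parity of crossings → even ⇒ outside.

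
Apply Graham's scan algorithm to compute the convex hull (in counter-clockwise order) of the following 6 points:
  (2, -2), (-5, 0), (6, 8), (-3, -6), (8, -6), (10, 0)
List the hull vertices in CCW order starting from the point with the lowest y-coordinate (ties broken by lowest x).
Hull (CCW) = [(-3, -6), (8, -6), (10, 0), (6, 8), (-5, 0)]

Graham scan procedure:
  1. Find the pivot p₀ = point with lowest y (tie → lowest x): (-3, -6).
  2. Sort the remaining points by polar angle around p₀.
  3. Walk through sorted points, maintaining a stack; pop the top while the last three entries make a non-left turn (cross product ≤ 0).
  4. Final stack is the convex hull in CCW order: (-3, -6), (8, -6), (10, 0), (6, 8), (-5, 0).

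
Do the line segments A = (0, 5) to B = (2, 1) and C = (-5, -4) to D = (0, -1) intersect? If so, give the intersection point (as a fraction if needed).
No (intersection of containing lines falls outside at least one segment)

Parametrize and solve: t = 15/13, s = 19/13. At least one of these is outside [0, 1], so the segments do not intersect.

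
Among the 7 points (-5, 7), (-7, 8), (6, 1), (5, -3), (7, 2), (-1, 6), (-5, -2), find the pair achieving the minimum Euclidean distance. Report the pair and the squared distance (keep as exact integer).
Pair = ((6, 1), (7, 2)); squared distance = 2

Compute all C(7, 2) = 21 pairwise squared distances (x_i − x_j)² + (y_i − y_j)². The minimum is 2, attained by the pair ((6, 1), (7, 2)).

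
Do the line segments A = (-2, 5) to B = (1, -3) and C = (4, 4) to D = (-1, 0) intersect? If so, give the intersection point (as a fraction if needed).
Yes; intersection at (-17/52, 7/13) (t = 29/52 on AB, s = 45/52 on CD)

Parametrize AB as A + t(B − A) = (-2 + 3 t, 5 + -8 t) and CD as C + s(D − C) = (4 + -5 s, 4 + -4 s). Solve the linear system for (t, s). Determinant = 52 ≠ 0, so a unique intersection of the containing lines exists. Solution: t = 29/52, s = 45/52 — both in [0, 1], so the segments cross. Intersection point: (-17/52, 7/13).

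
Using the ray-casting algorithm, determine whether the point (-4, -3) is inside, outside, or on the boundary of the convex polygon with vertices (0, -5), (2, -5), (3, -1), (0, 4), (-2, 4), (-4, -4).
The point (-4, -3) lies strictly outside the polygon

Cast a horizontal ray to the right from the query point and count how many polygon edges it crosses (each edge strictly once or zero times, handled with the usual half-open convention). 
Parity of crossings → even ⇒ outside.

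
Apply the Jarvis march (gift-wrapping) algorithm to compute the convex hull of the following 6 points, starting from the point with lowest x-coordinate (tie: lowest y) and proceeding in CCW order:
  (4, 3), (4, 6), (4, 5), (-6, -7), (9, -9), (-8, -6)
Hull (CCW) = [(-8, -6), (-6, -7), (9, -9), (4, 6)]

Jarvis march: at each step, from the current hull vertex p, select the next vertex q as the point such that every other point lies strictly to the left of (or on) the directed line p → q. (Equivalently: for every other point r, the cross product (q − p) × (r − p) ≥ 0.)
Starting point (lowest x, tie lowest y): (-8, -6). Wrap until returning to start. Resulting hull: (-8, -6), (-6, -7), (9, -9), (4, 6).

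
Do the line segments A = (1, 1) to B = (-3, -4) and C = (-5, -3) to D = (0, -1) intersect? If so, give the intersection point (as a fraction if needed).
Yes; intersection at (-15/17, -23/17) (t = 8/17 on AB, s = 14/17 on CD)

Parametrize AB as A + t(B − A) = (1 + -4 t, 1 + -5 t) and CD as C + s(D − C) = (-5 + 5 s, -3 + 2 s). Solve the linear system for (t, s). Determinant = -17 ≠ 0, so a unique intersection of the containing lines exists. Solution: t = 8/17, s = 14/17 — both in [0, 1], so the segments cross. Intersection point: (-15/17, -23/17).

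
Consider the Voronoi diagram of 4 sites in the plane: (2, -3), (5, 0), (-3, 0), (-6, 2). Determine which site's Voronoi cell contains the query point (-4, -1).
Nearest site = (-3, 0)

The Voronoi cell of site s contains exactly those query points closer to s than to any other site. Compute squared distances from q = (-4, -1) to each site:
  (-3 − -4)² + (0 − -1)² = 2
  (-6 − -4)² + (2 − -1)² = 13
  (2 − -4)² + (-3 − -1)² = 40
  (5 − -4)² + (0 − -1)² = 82
Minimum is attained by (-3, 0), so q lies in its Voronoi cell.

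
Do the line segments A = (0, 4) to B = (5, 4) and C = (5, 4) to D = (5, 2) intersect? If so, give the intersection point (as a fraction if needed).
Yes; intersection at (5, 4) (t = 1 on AB, s = 0 on CD)

Parametrize AB as A + t(B − A) = (0 + 5 t, 4 + 0 t) and CD as C + s(D − C) = (5 + 0 s, 4 + -2 s). Solve the linear system for (t, s). Determinant = 10 ≠ 0, so a unique intersection of the containing lines exists. Solution: t = 1, s = 0 — both in [0, 1], so the segments cross. Intersection point: (5, 4).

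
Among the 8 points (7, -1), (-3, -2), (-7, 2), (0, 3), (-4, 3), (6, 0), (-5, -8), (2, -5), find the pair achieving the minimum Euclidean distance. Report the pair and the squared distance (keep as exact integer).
Pair = ((7, -1), (6, 0)); squared distance = 2

Compute all C(8, 2) = 28 pairwise squared distances (x_i − x_j)² + (y_i − y_j)². The minimum is 2, attained by the pair ((7, -1), (6, 0)).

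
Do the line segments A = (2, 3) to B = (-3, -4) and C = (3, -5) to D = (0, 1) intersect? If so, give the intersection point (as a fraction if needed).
Yes; intersection at (4/17, 9/17) (t = 6/17 on AB, s = 47/51 on CD)

Parametrize AB as A + t(B − A) = (2 + -5 t, 3 + -7 t) and CD as C + s(D − C) = (3 + -3 s, -5 + 6 s). Solve the linear system for (t, s). Determinant = 51 ≠ 0, so a unique intersection of the containing lines exists. Solution: t = 6/17, s = 47/51 — both in [0, 1], so the segments cross. Intersection point: (4/17, 9/17).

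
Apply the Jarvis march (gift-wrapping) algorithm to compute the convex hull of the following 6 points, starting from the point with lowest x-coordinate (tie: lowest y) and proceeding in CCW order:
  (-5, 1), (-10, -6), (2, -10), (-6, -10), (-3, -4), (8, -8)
Hull (CCW) = [(-10, -6), (-6, -10), (2, -10), (8, -8), (-5, 1)]

Jarvis march: at each step, from the current hull vertex p, select the next vertex q as the point such that every other point lies strictly to the left of (or on) the directed line p → q. (Equivalently: for every other point r, the cross product (q − p) × (r − p) ≥ 0.)
Starting point (lowest x, tie lowest y): (-10, -6). Wrap until returning to start. Resulting hull: (-10, -6), (-6, -10), (2, -10), (8, -8), (-5, 1).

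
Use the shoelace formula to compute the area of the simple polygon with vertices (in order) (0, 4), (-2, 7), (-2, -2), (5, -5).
Area = 33

Shoelace formula: Area = (1/2) |Σ_i (x_i · y_{i+1} − x_{i+1} · y_i)| (indices mod n). Compute each cross term:
  (0)(7) − (-2)(4) = 8
  (-2)(-2) − (-2)(7) = 18
  (-2)(-5) − (5)(-2) = 20
  (5)(4) − (0)(-5) = 20
Sum = 66, so (signed) Area = 66/2 = 33, |Area| = 33.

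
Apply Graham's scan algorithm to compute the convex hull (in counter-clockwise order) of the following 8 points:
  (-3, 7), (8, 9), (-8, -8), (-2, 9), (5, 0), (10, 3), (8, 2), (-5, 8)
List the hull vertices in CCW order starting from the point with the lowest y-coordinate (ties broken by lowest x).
Hull (CCW) = [(-8, -8), (10, 3), (8, 9), (-2, 9), (-5, 8)]

Graham scan procedure:
  1. Find the pivot p₀ = point with lowest y (tie → lowest x): (-8, -8).
  2. Sort the remaining points by polar angle around p₀.
  3. Walk through sorted points, maintaining a stack; pop the top while the last three entries make a non-left turn (cross product ≤ 0).
  4. Final stack is the convex hull in CCW order: (-8, -8), (10, 3), (8, 9), (-2, 9), (-5, 8).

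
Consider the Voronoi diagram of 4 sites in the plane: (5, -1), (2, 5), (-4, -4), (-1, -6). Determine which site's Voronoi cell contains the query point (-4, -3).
Nearest site = (-4, -4)

The Voronoi cell of site s contains exactly those query points closer to s than to any other site. Compute squared distances from q = (-4, -3) to each site:
  (-4 − -4)² + (-4 − -3)² = 1
  (-1 − -4)² + (-6 − -3)² = 18
  (5 − -4)² + (-1 − -3)² = 85
  (2 − -4)² + (5 − -3)² = 100
Minimum is attained by (-4, -4), so q lies in its Voronoi cell.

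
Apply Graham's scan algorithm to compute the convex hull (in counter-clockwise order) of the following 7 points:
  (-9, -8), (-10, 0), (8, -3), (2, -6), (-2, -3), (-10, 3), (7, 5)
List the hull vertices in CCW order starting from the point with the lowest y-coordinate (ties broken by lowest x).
Hull (CCW) = [(-9, -8), (2, -6), (8, -3), (7, 5), (-10, 3), (-10, 0)]

Graham scan procedure:
  1. Find the pivot p₀ = point with lowest y (tie → lowest x): (-9, -8).
  2. Sort the remaining points by polar angle around p₀.
  3. Walk through sorted points, maintaining a stack; pop the top while the last three entries make a non-left turn (cross product ≤ 0).
  4. Final stack is the convex hull in CCW order: (-9, -8), (2, -6), (8, -3), (7, 5), (-10, 3), (-10, 0).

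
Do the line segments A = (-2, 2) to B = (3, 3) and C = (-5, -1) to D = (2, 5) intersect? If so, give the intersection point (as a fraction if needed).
Yes; intersection at (-31/23, 49/23) (t = 3/23 on AB, s = 12/23 on CD)

Parametrize AB as A + t(B − A) = (-2 + 5 t, 2 + 1 t) and CD as C + s(D − C) = (-5 + 7 s, -1 + 6 s). Solve the linear system for (t, s). Determinant = -23 ≠ 0, so a unique intersection of the containing lines exists. Solution: t = 3/23, s = 12/23 — both in [0, 1], so the segments cross. Intersection point: (-31/23, 49/23).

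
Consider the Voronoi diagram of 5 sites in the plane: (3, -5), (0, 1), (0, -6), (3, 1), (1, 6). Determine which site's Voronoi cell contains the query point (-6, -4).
Nearest site = (0, -6)

The Voronoi cell of site s contains exactly those query points closer to s than to any other site. Compute squared distances from q = (-6, -4) to each site:
  (0 − -6)² + (-6 − -4)² = 40
  (0 − -6)² + (1 − -4)² = 61
  (3 − -6)² + (-5 − -4)² = 82
  (3 − -6)² + (1 − -4)² = 106
  (1 − -6)² + (6 − -4)² = 149
Minimum is attained by (0, -6), so q lies in its Voronoi cell.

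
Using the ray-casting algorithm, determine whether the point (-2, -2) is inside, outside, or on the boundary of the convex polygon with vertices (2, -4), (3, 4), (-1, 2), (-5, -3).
The point (-2, -2) lies strictly inside the polygon

Cast a horizontal ray to the right from the query point and count how many polygon edges it crosses (each edge strictly once or zero times, handled with the usual half-open convention). 
Parity of crossings → odd ⇒ inside.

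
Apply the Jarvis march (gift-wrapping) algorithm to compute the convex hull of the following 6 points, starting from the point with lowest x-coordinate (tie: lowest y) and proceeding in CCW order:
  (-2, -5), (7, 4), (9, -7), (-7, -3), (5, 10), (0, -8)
Hull (CCW) = [(-7, -3), (0, -8), (9, -7), (7, 4), (5, 10)]

Jarvis march: at each step, from the current hull vertex p, select the next vertex q as the point such that every other point lies strictly to the left of (or on) the directed line p → q. (Equivalently: for every other point r, the cross product (q − p) × (r − p) ≥ 0.)
Starting point (lowest x, tie lowest y): (-7, -3). Wrap until returning to start. Resulting hull: (-7, -3), (0, -8), (9, -7), (7, 4), (5, 10).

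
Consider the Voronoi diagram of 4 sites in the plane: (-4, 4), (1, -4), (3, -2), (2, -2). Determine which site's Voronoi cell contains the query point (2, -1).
Nearest site = (2, -2)

The Voronoi cell of site s contains exactly those query points closer to s than to any other site. Compute squared distances from q = (2, -1) to each site:
  (2 − 2)² + (-2 − -1)² = 1
  (3 − 2)² + (-2 − -1)² = 2
  (1 − 2)² + (-4 − -1)² = 10
  (-4 − 2)² + (4 − -1)² = 61
Minimum is attained by (2, -2), so q lies in its Voronoi cell.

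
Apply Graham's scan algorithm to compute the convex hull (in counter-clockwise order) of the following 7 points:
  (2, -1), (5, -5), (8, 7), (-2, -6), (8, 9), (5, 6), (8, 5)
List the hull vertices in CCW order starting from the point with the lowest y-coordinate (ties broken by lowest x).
Hull (CCW) = [(-2, -6), (5, -5), (8, 5), (8, 9), (5, 6)]

Graham scan procedure:
  1. Find the pivot p₀ = point with lowest y (tie → lowest x): (-2, -6).
  2. Sort the remaining points by polar angle around p₀.
  3. Walk through sorted points, maintaining a stack; pop the top while the last three entries make a non-left turn (cross product ≤ 0).
  4. Final stack is the convex hull in CCW order: (-2, -6), (5, -5), (8, 5), (8, 9), (5, 6).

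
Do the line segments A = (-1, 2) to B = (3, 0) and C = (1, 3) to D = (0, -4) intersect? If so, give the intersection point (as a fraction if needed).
Yes; intersection at (11/15, 17/15) (t = 13/30 on AB, s = 4/15 on CD)

Parametrize AB as A + t(B − A) = (-1 + 4 t, 2 + -2 t) and CD as C + s(D − C) = (1 + -1 s, 3 + -7 s). Solve the linear system for (t, s). Determinant = 30 ≠ 0, so a unique intersection of the containing lines exists. Solution: t = 13/30, s = 4/15 — both in [0, 1], so the segments cross. Intersection point: (11/15, 17/15).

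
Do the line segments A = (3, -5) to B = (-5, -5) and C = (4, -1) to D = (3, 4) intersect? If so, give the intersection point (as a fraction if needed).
No (intersection of containing lines falls outside at least one segment)

Parametrize and solve: t = -9/40, s = -4/5. At least one of these is outside [0, 1], so the segments do not intersect.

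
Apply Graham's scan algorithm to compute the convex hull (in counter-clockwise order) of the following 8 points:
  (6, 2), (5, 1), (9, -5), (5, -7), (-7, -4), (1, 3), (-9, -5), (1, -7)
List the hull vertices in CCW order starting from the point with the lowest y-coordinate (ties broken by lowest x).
Hull (CCW) = [(1, -7), (5, -7), (9, -5), (6, 2), (1, 3), (-9, -5)]

Graham scan procedure:
  1. Find the pivot p₀ = point with lowest y (tie → lowest x): (1, -7).
  2. Sort the remaining points by polar angle around p₀.
  3. Walk through sorted points, maintaining a stack; pop the top while the last three entries make a non-left turn (cross product ≤ 0).
  4. Final stack is the convex hull in CCW order: (1, -7), (5, -7), (9, -5), (6, 2), (1, 3), (-9, -5).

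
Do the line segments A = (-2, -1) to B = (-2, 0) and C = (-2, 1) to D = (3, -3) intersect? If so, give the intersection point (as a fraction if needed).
No (intersection of containing lines falls outside at least one segment)

Parametrize and solve: t = 2, s = 0. At least one of these is outside [0, 1], so the segments do not intersect.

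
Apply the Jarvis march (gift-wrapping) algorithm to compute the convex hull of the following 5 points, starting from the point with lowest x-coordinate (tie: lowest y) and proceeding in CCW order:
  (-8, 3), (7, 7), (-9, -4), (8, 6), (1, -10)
Hull (CCW) = [(-9, -4), (1, -10), (8, 6), (7, 7), (-8, 3)]

Jarvis march: at each step, from the current hull vertex p, select the next vertex q as the point such that every other point lies strictly to the left of (or on) the directed line p → q. (Equivalently: for every other point r, the cross product (q − p) × (r − p) ≥ 0.)
Starting point (lowest x, tie lowest y): (-9, -4). Wrap until returning to start. Resulting hull: (-9, -4), (1, -10), (8, 6), (7, 7), (-8, 3).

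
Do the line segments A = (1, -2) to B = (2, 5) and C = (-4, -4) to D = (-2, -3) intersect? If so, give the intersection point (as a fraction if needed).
No (intersection of containing lines falls outside at least one segment)

Parametrize and solve: t = 1/13, s = 33/13. At least one of these is outside [0, 1], so the segments do not intersect.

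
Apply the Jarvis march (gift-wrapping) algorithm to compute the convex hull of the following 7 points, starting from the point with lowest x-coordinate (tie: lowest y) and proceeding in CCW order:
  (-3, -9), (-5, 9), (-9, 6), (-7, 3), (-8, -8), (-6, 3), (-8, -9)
Hull (CCW) = [(-9, 6), (-8, -9), (-3, -9), (-5, 9)]

Jarvis march: at each step, from the current hull vertex p, select the next vertex q as the point such that every other point lies strictly to the left of (or on) the directed line p → q. (Equivalently: for every other point r, the cross product (q − p) × (r − p) ≥ 0.)
Starting point (lowest x, tie lowest y): (-9, 6). Wrap until returning to start. Resulting hull: (-9, 6), (-8, -9), (-3, -9), (-5, 9).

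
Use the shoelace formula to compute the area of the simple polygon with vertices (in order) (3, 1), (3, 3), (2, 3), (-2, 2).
Area = 11/2

Shoelace formula: Area = (1/2) |Σ_i (x_i · y_{i+1} − x_{i+1} · y_i)| (indices mod n). Compute each cross term:
  (3)(3) − (3)(1) = 6
  (3)(3) − (2)(3) = 3
  (2)(2) − (-2)(3) = 10
  (-2)(1) − (3)(2) = -8
Sum = 11, so (signed) Area = 11/2 = 11/2, |Area| = 11/2.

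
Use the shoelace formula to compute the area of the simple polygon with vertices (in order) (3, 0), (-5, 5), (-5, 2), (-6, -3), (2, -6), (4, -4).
Area = 127/2

Shoelace formula: Area = (1/2) |Σ_i (x_i · y_{i+1} − x_{i+1} · y_i)| (indices mod n). Compute each cross term:
  (3)(5) − (-5)(0) = 15
  (-5)(2) − (-5)(5) = 15
  (-5)(-3) − (-6)(2) = 27
  (-6)(-6) − (2)(-3) = 42
  (2)(-4) − (4)(-6) = 16
  (4)(0) − (3)(-4) = 12
Sum = 127, so (signed) Area = 127/2 = 127/2, |Area| = 127/2.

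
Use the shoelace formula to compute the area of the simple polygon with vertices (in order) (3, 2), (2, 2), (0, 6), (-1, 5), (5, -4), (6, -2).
Area = 31/2

Shoelace formula: Area = (1/2) |Σ_i (x_i · y_{i+1} − x_{i+1} · y_i)| (indices mod n). Compute each cross term:
  (3)(2) − (2)(2) = 2
  (2)(6) − (0)(2) = 12
  (0)(5) − (-1)(6) = 6
  (-1)(-4) − (5)(5) = -21
  (5)(-2) − (6)(-4) = 14
  (6)(2) − (3)(-2) = 18
Sum = 31, so (signed) Area = 31/2 = 31/2, |Area| = 31/2.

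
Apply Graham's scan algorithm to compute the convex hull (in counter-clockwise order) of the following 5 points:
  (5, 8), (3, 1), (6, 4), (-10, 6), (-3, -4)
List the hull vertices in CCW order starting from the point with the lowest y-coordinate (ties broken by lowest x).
Hull (CCW) = [(-3, -4), (3, 1), (6, 4), (5, 8), (-10, 6)]

Graham scan procedure:
  1. Find the pivot p₀ = point with lowest y (tie → lowest x): (-3, -4).
  2. Sort the remaining points by polar angle around p₀.
  3. Walk through sorted points, maintaining a stack; pop the top while the last three entries make a non-left turn (cross product ≤ 0).
  4. Final stack is the convex hull in CCW order: (-3, -4), (3, 1), (6, 4), (5, 8), (-10, 6).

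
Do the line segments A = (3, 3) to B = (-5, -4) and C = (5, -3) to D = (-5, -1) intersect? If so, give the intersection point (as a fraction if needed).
Yes; intersection at (-95/43, -67/43) (t = 28/43 on AB, s = 31/43 on CD)

Parametrize AB as A + t(B − A) = (3 + -8 t, 3 + -7 t) and CD as C + s(D − C) = (5 + -10 s, -3 + 2 s). Solve the linear system for (t, s). Determinant = 86 ≠ 0, so a unique intersection of the containing lines exists. Solution: t = 28/43, s = 31/43 — both in [0, 1], so the segments cross. Intersection point: (-95/43, -67/43).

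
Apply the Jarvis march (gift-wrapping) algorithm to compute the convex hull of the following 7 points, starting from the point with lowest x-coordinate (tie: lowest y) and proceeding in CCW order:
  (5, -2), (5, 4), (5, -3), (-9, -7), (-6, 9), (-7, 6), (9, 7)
Hull (CCW) = [(-9, -7), (5, -3), (9, 7), (-6, 9), (-7, 6)]

Jarvis march: at each step, from the current hull vertex p, select the next vertex q as the point such that every other point lies strictly to the left of (or on) the directed line p → q. (Equivalently: for every other point r, the cross product (q − p) × (r − p) ≥ 0.)
Starting point (lowest x, tie lowest y): (-9, -7). Wrap until returning to start. Resulting hull: (-9, -7), (5, -3), (9, 7), (-6, 9), (-7, 6).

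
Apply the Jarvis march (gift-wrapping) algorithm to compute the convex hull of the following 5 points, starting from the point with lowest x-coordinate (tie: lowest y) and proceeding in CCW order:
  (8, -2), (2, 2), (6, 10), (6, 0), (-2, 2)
Hull (CCW) = [(-2, 2), (8, -2), (6, 10)]

Jarvis march: at each step, from the current hull vertex p, select the next vertex q as the point such that every other point lies strictly to the left of (or on) the directed line p → q. (Equivalently: for every other point r, the cross product (q − p) × (r − p) ≥ 0.)
Starting point (lowest x, tie lowest y): (-2, 2). Wrap until returning to start. Resulting hull: (-2, 2), (8, -2), (6, 10).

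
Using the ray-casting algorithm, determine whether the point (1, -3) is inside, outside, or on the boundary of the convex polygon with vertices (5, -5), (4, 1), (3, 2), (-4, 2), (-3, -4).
The point (1, -3) lies strictly inside the polygon

Cast a horizontal ray to the right from the query point and count how many polygon edges it crosses (each edge strictly once or zero times, handled with the usual half-open convention). 
Parity of crossings → odd ⇒ inside.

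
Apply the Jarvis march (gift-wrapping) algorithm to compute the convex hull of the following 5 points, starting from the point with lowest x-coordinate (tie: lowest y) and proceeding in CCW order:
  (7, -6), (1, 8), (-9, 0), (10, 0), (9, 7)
Hull (CCW) = [(-9, 0), (7, -6), (10, 0), (9, 7), (1, 8)]

Jarvis march: at each step, from the current hull vertex p, select the next vertex q as the point such that every other point lies strictly to the left of (or on) the directed line p → q. (Equivalently: for every other point r, the cross product (q − p) × (r − p) ≥ 0.)
Starting point (lowest x, tie lowest y): (-9, 0). Wrap until returning to start. Resulting hull: (-9, 0), (7, -6), (10, 0), (9, 7), (1, 8).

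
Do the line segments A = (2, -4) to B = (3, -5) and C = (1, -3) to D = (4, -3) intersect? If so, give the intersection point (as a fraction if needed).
No (intersection of containing lines falls outside at least one segment)

Parametrize and solve: t = -1, s = 0. At least one of these is outside [0, 1], so the segments do not intersect.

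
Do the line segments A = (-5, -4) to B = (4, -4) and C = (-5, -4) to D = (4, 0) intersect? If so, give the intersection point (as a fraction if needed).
Yes; intersection at (-5, -4) (t = 0 on AB, s = 0 on CD)

Parametrize AB as A + t(B − A) = (-5 + 9 t, -4 + 0 t) and CD as C + s(D − C) = (-5 + 9 s, -4 + 4 s). Solve the linear system for (t, s). Determinant = -36 ≠ 0, so a unique intersection of the containing lines exists. Solution: t = 0, s = 0 — both in [0, 1], so the segments cross. Intersection point: (-5, -4).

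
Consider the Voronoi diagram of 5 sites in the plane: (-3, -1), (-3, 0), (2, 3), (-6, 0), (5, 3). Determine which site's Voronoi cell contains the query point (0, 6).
Nearest site = (2, 3)

The Voronoi cell of site s contains exactly those query points closer to s than to any other site. Compute squared distances from q = (0, 6) to each site:
  (2 − 0)² + (3 − 6)² = 13
  (5 − 0)² + (3 − 6)² = 34
  (-3 − 0)² + (0 − 6)² = 45
  (-3 − 0)² + (-1 − 6)² = 58
  (-6 − 0)² + (0 − 6)² = 72
Minimum is attained by (2, 3), so q lies in its Voronoi cell.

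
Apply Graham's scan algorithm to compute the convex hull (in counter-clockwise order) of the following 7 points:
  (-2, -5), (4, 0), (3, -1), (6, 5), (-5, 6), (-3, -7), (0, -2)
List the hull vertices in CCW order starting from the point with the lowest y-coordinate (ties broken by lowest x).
Hull (CCW) = [(-3, -7), (4, 0), (6, 5), (-5, 6)]

Graham scan procedure:
  1. Find the pivot p₀ = point with lowest y (tie → lowest x): (-3, -7).
  2. Sort the remaining points by polar angle around p₀.
  3. Walk through sorted points, maintaining a stack; pop the top while the last three entries make a non-left turn (cross product ≤ 0).
  4. Final stack is the convex hull in CCW order: (-3, -7), (4, 0), (6, 5), (-5, 6).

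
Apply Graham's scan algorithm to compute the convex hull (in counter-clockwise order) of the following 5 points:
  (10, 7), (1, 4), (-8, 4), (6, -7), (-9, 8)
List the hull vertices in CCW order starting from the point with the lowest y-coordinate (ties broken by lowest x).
Hull (CCW) = [(6, -7), (10, 7), (-9, 8), (-8, 4)]

Graham scan procedure:
  1. Find the pivot p₀ = point with lowest y (tie → lowest x): (6, -7).
  2. Sort the remaining points by polar angle around p₀.
  3. Walk through sorted points, maintaining a stack; pop the top while the last three entries make a non-left turn (cross product ≤ 0).
  4. Final stack is the convex hull in CCW order: (6, -7), (10, 7), (-9, 8), (-8, 4).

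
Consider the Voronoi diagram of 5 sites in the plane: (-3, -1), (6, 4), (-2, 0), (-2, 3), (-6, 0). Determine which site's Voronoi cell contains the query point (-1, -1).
Nearest site = (-2, 0)

The Voronoi cell of site s contains exactly those query points closer to s than to any other site. Compute squared distances from q = (-1, -1) to each site:
  (-2 − -1)² + (0 − -1)² = 2
  (-3 − -1)² + (-1 − -1)² = 4
  (-2 − -1)² + (3 − -1)² = 17
  (-6 − -1)² + (0 − -1)² = 26
  (6 − -1)² + (4 − -1)² = 74
Minimum is attained by (-2, 0), so q lies in its Voronoi cell.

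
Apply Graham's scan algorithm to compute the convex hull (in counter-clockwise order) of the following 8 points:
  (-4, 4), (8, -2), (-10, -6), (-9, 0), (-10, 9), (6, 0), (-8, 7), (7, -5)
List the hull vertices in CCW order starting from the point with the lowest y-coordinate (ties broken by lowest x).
Hull (CCW) = [(-10, -6), (7, -5), (8, -2), (6, 0), (-10, 9)]

Graham scan procedure:
  1. Find the pivot p₀ = point with lowest y (tie → lowest x): (-10, -6).
  2. Sort the remaining points by polar angle around p₀.
  3. Walk through sorted points, maintaining a stack; pop the top while the last three entries make a non-left turn (cross product ≤ 0).
  4. Final stack is the convex hull in CCW order: (-10, -6), (7, -5), (8, -2), (6, 0), (-10, 9).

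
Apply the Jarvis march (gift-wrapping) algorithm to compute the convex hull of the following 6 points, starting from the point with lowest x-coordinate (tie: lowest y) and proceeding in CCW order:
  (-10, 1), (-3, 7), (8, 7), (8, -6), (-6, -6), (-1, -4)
Hull (CCW) = [(-10, 1), (-6, -6), (8, -6), (8, 7), (-3, 7)]

Jarvis march: at each step, from the current hull vertex p, select the next vertex q as the point such that every other point lies strictly to the left of (or on) the directed line p → q. (Equivalently: for every other point r, the cross product (q − p) × (r − p) ≥ 0.)
Starting point (lowest x, tie lowest y): (-10, 1). Wrap until returning to start. Resulting hull: (-10, 1), (-6, -6), (8, -6), (8, 7), (-3, 7).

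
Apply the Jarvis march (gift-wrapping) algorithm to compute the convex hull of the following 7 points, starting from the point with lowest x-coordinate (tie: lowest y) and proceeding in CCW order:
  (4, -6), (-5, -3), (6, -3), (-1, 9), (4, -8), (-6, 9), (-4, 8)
Hull (CCW) = [(-6, 9), (-5, -3), (4, -8), (6, -3), (-1, 9)]

Jarvis march: at each step, from the current hull vertex p, select the next vertex q as the point such that every other point lies strictly to the left of (or on) the directed line p → q. (Equivalently: for every other point r, the cross product (q − p) × (r − p) ≥ 0.)
Starting point (lowest x, tie lowest y): (-6, 9). Wrap until returning to start. Resulting hull: (-6, 9), (-5, -3), (4, -8), (6, -3), (-1, 9).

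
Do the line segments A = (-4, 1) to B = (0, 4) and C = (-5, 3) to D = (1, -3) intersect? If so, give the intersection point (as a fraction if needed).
Yes; intersection at (-24/7, 10/7) (t = 1/7 on AB, s = 11/42 on CD)

Parametrize AB as A + t(B − A) = (-4 + 4 t, 1 + 3 t) and CD as C + s(D − C) = (-5 + 6 s, 3 + -6 s). Solve the linear system for (t, s). Determinant = 42 ≠ 0, so a unique intersection of the containing lines exists. Solution: t = 1/7, s = 11/42 — both in [0, 1], so the segments cross. Intersection point: (-24/7, 10/7).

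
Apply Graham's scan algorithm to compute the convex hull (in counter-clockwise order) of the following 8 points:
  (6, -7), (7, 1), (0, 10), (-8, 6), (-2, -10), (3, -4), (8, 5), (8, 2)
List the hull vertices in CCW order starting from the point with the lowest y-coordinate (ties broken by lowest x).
Hull (CCW) = [(-2, -10), (6, -7), (8, 2), (8, 5), (0, 10), (-8, 6)]

Graham scan procedure:
  1. Find the pivot p₀ = point with lowest y (tie → lowest x): (-2, -10).
  2. Sort the remaining points by polar angle around p₀.
  3. Walk through sorted points, maintaining a stack; pop the top while the last three entries make a non-left turn (cross product ≤ 0).
  4. Final stack is the convex hull in CCW order: (-2, -10), (6, -7), (8, 2), (8, 5), (0, 10), (-8, 6).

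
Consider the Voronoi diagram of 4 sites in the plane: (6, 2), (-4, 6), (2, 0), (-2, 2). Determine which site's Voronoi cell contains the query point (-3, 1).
Nearest site = (-2, 2)

The Voronoi cell of site s contains exactly those query points closer to s than to any other site. Compute squared distances from q = (-3, 1) to each site:
  (-2 − -3)² + (2 − 1)² = 2
  (-4 − -3)² + (6 − 1)² = 26
  (2 − -3)² + (0 − 1)² = 26
  (6 − -3)² + (2 − 1)² = 82
Minimum is attained by (-2, 2), so q lies in its Voronoi cell.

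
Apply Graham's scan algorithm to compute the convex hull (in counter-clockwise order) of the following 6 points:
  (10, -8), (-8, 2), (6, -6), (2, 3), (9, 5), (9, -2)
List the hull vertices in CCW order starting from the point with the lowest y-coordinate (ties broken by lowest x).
Hull (CCW) = [(10, -8), (9, 5), (-8, 2), (6, -6)]

Graham scan procedure:
  1. Find the pivot p₀ = point with lowest y (tie → lowest x): (10, -8).
  2. Sort the remaining points by polar angle around p₀.
  3. Walk through sorted points, maintaining a stack; pop the top while the last three entries make a non-left turn (cross product ≤ 0).
  4. Final stack is the convex hull in CCW order: (10, -8), (9, 5), (-8, 2), (6, -6).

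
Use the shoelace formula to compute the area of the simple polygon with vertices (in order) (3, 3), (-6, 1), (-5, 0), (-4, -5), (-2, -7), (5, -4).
Area = 139/2

Shoelace formula: Area = (1/2) |Σ_i (x_i · y_{i+1} − x_{i+1} · y_i)| (indices mod n). Compute each cross term:
  (3)(1) − (-6)(3) = 21
  (-6)(0) − (-5)(1) = 5
  (-5)(-5) − (-4)(0) = 25
  (-4)(-7) − (-2)(-5) = 18
  (-2)(-4) − (5)(-7) = 43
  (5)(3) − (3)(-4) = 27
Sum = 139, so (signed) Area = 139/2 = 139/2, |Area| = 139/2.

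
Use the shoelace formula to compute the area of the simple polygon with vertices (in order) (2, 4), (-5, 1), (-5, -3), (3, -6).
Area = 105/2

Shoelace formula: Area = (1/2) |Σ_i (x_i · y_{i+1} − x_{i+1} · y_i)| (indices mod n). Compute each cross term:
  (2)(1) − (-5)(4) = 22
  (-5)(-3) − (-5)(1) = 20
  (-5)(-6) − (3)(-3) = 39
  (3)(4) − (2)(-6) = 24
Sum = 105, so (signed) Area = 105/2 = 105/2, |Area| = 105/2.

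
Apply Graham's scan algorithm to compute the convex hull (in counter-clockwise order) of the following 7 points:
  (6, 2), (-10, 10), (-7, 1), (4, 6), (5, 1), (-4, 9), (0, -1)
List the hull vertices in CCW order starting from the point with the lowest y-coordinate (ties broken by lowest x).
Hull (CCW) = [(0, -1), (5, 1), (6, 2), (4, 6), (-4, 9), (-10, 10), (-7, 1)]

Graham scan procedure:
  1. Find the pivot p₀ = point with lowest y (tie → lowest x): (0, -1).
  2. Sort the remaining points by polar angle around p₀.
  3. Walk through sorted points, maintaining a stack; pop the top while the last three entries make a non-left turn (cross product ≤ 0).
  4. Final stack is the convex hull in CCW order: (0, -1), (5, 1), (6, 2), (4, 6), (-4, 9), (-10, 10), (-7, 1).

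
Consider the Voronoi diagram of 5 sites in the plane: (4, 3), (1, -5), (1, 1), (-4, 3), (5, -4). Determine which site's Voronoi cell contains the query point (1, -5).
Nearest site = (1, -5)

The Voronoi cell of site s contains exactly those query points closer to s than to any other site. Compute squared distances from q = (1, -5) to each site:
  (1 − 1)² + (-5 − -5)² = 0
  (5 − 1)² + (-4 − -5)² = 17
  (1 − 1)² + (1 − -5)² = 36
  (4 − 1)² + (3 − -5)² = 73
  (-4 − 1)² + (3 − -5)² = 89
Minimum is attained by (1, -5), so q lies in its Voronoi cell.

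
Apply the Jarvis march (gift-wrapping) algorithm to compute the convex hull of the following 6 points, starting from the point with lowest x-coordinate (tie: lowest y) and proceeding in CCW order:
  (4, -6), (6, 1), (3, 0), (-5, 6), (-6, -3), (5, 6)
Hull (CCW) = [(-6, -3), (4, -6), (6, 1), (5, 6), (-5, 6)]

Jarvis march: at each step, from the current hull vertex p, select the next vertex q as the point such that every other point lies strictly to the left of (or on) the directed line p → q. (Equivalently: for every other point r, the cross product (q − p) × (r − p) ≥ 0.)
Starting point (lowest x, tie lowest y): (-6, -3). Wrap until returning to start. Resulting hull: (-6, -3), (4, -6), (6, 1), (5, 6), (-5, 6).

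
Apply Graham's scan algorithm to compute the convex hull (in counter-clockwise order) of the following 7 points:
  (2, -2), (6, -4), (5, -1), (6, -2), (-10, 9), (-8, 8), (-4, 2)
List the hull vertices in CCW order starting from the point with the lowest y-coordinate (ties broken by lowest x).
Hull (CCW) = [(6, -4), (6, -2), (5, -1), (-8, 8), (-10, 9), (-4, 2), (2, -2)]

Graham scan procedure:
  1. Find the pivot p₀ = point with lowest y (tie → lowest x): (6, -4).
  2. Sort the remaining points by polar angle around p₀.
  3. Walk through sorted points, maintaining a stack; pop the top while the last three entries make a non-left turn (cross product ≤ 0).
  4. Final stack is the convex hull in CCW order: (6, -4), (6, -2), (5, -1), (-8, 8), (-10, 9), (-4, 2), (2, -2).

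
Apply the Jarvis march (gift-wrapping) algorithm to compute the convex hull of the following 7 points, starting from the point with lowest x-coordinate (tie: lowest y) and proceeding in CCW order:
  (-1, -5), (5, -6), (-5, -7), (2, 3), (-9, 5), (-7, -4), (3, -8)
Hull (CCW) = [(-9, 5), (-7, -4), (-5, -7), (3, -8), (5, -6), (2, 3)]

Jarvis march: at each step, from the current hull vertex p, select the next vertex q as the point such that every other point lies strictly to the left of (or on) the directed line p → q. (Equivalently: for every other point r, the cross product (q − p) × (r − p) ≥ 0.)
Starting point (lowest x, tie lowest y): (-9, 5). Wrap until returning to start. Resulting hull: (-9, 5), (-7, -4), (-5, -7), (3, -8), (5, -6), (2, 3).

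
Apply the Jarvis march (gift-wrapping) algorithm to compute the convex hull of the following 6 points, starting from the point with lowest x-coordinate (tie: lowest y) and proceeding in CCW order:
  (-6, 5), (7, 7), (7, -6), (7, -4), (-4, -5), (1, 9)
Hull (CCW) = [(-6, 5), (-4, -5), (7, -6), (7, 7), (1, 9)]

Jarvis march: at each step, from the current hull vertex p, select the next vertex q as the point such that every other point lies strictly to the left of (or on) the directed line p → q. (Equivalently: for every other point r, the cross product (q − p) × (r − p) ≥ 0.)
Starting point (lowest x, tie lowest y): (-6, 5). Wrap until returning to start. Resulting hull: (-6, 5), (-4, -5), (7, -6), (7, 7), (1, 9).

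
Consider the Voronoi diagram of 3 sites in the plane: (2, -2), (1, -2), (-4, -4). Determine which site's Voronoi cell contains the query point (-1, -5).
Nearest site = (-4, -4)

The Voronoi cell of site s contains exactly those query points closer to s than to any other site. Compute squared distances from q = (-1, -5) to each site:
  (-4 − -1)² + (-4 − -5)² = 10
  (1 − -1)² + (-2 − -5)² = 13
  (2 − -1)² + (-2 − -5)² = 18
Minimum is attained by (-4, -4), so q lies in its Voronoi cell.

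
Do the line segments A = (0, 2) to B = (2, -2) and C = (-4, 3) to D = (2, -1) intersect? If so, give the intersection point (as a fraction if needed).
Yes; intersection at (5/4, -1/2) (t = 5/8 on AB, s = 7/8 on CD)

Parametrize AB as A + t(B − A) = (0 + 2 t, 2 + -4 t) and CD as C + s(D − C) = (-4 + 6 s, 3 + -4 s). Solve the linear system for (t, s). Determinant = -16 ≠ 0, so a unique intersection of the containing lines exists. Solution: t = 5/8, s = 7/8 — both in [0, 1], so the segments cross. Intersection point: (5/4, -1/2).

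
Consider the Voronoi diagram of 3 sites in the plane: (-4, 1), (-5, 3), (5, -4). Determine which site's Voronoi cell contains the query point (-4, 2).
Nearest site = (-4, 1)

The Voronoi cell of site s contains exactly those query points closer to s than to any other site. Compute squared distances from q = (-4, 2) to each site:
  (-4 − -4)² + (1 − 2)² = 1
  (-5 − -4)² + (3 − 2)² = 2
  (5 − -4)² + (-4 − 2)² = 117
Minimum is attained by (-4, 1), so q lies in its Voronoi cell.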